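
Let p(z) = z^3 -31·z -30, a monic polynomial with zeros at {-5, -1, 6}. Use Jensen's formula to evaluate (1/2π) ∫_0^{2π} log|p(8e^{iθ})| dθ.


Zeros: -5, -1, 6; r = 8.
Inside |z| < r: -5, -1, 6. Outside (|z| ≥ r): ∅.
p(0) = -30, so log|p(0)| = log(30) = 3.4012.
Apply Jensen: I(r) = log|p(0)| + Σ_k log(r/|z_k|), summed over zeros inside |z| < r.
  log(r/|z_k|) for z_k = -5: log(8/5) = 0.4700
  log(r/|z_k|) for z_k = -1: log(8/1) = 2.0794
  log(r/|z_k|) for z_k = 6: log(8/6) = 0.2877
Sum over inside zeros: 2.8371.
I(r) = log|p(0)| + (inside sum) = 3.4012 + 2.8371 = 6.2383.
Closed form (all zeros inside, monic): I(r) = n·log(r) = 3·log(8) = 6.2383. ✓

I(r) ≈ 6.2383.


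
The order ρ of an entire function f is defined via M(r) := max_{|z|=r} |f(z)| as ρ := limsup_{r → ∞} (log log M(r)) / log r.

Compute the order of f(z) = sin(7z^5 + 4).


Write sin(w) = (e^{iw} ± e^{−iw})/(2 or 2i), so |sin(w)| ≤ e^{|w|}. With w = 7z^5 + 4, |w| ≤ 7r^5 + 4 on |z|=r, giving M(r) ≤ e^{7r^5 + 4} and ρ ≤ 5. For the lower bound, choose z on |z|=r with 7z^5 purely imaginary of modulus 7r^5; then |sin(7z^5 + 4)| grows like e^{7r^5}/2, so ρ ≥ 5. Hence ρ = 5.
Therefore ρ = 5.

Order ρ = 5.


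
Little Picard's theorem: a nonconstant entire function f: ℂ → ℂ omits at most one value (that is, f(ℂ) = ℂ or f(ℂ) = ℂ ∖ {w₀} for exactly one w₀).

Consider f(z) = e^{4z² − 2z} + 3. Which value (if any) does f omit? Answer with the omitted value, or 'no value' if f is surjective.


Little Picard bounds the complement of f(ℂ) to at most one point.
The exponent g(z) = 4z² − 2z is a nonconstant polynomial, hence surjective onto ℂ. So e^{g(z)} takes every value in {e^w : w ∈ ℂ} = ℂ ∖ {0}. Adding 3 shifts the range to ℂ ∖ {3}. f omits exactly 3.

Omitted value: 3.


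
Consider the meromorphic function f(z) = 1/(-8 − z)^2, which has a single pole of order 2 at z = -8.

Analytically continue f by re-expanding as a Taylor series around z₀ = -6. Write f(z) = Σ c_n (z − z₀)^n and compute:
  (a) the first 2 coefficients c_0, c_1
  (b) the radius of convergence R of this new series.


Let w = z − z₀, so z = z₀ + w.
Then -8 − z = -8 − (z₀ + w) = (-8 − z₀) − w = -2 − w.
f(z) = 1/(-2 − w)^2 = (1/(-2)^2) · (1 − w/(-2))^{−2}.
By the binomial series (1−u)^{−2} = Σ_{n≥0} C(n+1, 1) u^n for |u|<1, with u = w/(-2):
  c_n = C(n+1, 1) / (-2)^(n+2).
  c_0 = 1/(-2)^2 = 1/4.
  c_1 = 2/(-2)^3 = -1/4.
The series is valid for |w/d| < 1, i.e. |z − z₀| < |d|.
Radius of convergence: R = |-8 − z₀| = |-2| = 2 (distance from z₀ to the singularity z = -8).

c_0 = 1/4, c_1 = -1/4; R = 2.


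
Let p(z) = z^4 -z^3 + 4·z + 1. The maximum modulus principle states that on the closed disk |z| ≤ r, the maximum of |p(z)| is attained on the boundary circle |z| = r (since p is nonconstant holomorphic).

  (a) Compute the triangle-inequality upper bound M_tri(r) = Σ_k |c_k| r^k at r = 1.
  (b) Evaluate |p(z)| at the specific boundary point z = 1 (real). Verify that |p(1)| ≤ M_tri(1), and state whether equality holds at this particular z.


Coefficients: c_0 = 1, c_1 = 4, c_2 = 0, c_3 = -1, c_4 = 1. Radius r = 1.
Part (a). Triangle bound: M_tri(r) = Σ_k |c_k| r^k
  = |1|·1^0 + |4|·1^1 + |0|·1^2 + |-1|·1^3 + |1|·1^4
  = 1 + 4 + 0 + 1 + 1 = 7.
This bounds M(r) := max_{|z|=r} |p(z)| from above; equality holds iff all terms c_k z^k can be made to align in phase at a single z on |z|=r.
Part (b). At z = 1 (real, on the circle |z| = r):
  p(1) = (1)·1^0 + (4)·1^1 + (0)·1^2 + (-1)·1^3 + (1)·1^4 = 5.
  |p(1)| = 5.
Check: |p(1)| = 5 ≤ 7 = M_tri(1). ✓ Equality does not hold at z = 1 (the coefficients have mixed signs, so the terms do not all align in phase there).

M_tri(1) = 7; |p(1)| = 5; equality at z=1: no.


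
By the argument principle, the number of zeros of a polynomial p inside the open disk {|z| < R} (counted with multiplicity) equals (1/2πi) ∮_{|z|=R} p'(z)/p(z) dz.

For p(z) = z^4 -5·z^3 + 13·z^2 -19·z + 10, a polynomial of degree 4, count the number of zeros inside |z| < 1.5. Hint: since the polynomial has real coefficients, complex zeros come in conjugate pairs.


The zeros of p are: 1, 2, (1 + 2i), (1 - 2i).
Their magnitudes are: 1, 2, 2.236, 2.236.
Zeros with |z| < R = 1.5: 1.
Count = 1.
By the argument principle, (1/2πi) ∮_{|z|=R} p'(z)/p(z) dz equals exactly this count.

Number of zeros inside |z| < 1.5: 1.


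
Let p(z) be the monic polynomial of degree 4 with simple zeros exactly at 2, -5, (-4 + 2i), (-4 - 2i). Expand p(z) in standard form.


The polynomial is p(z) = ∏_{α ∈ S} (z − α), where S = {2, -5, (-4 + 2i), (-4 - 2i)}.
Expanding the product yields: p(z) = z^4 + 11·z^3 + 34·z^2 -20·z -200.
Note conjugate pairs combine to real quadratics: (z − (-4+2i))(z − (-4−2i)) = z² + 8z + 20.
The resulting polynomial has degree 4 and real coefficients as required.

p(z) = z^4 + 11·z^3 + 34·z^2 -20·z -200.


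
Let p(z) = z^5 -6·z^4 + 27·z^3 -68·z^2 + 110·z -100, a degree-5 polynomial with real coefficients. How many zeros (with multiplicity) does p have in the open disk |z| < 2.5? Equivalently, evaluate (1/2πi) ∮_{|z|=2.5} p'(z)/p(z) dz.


The zeros of p are: (1 + 3i), (1 - 3i), 2, (1 + 2i), (1 - 2i).
Their magnitudes are: 3.162, 3.162, 2, 2.236, 2.236.
Zeros with |z| < R = 2.5: 2, (1 + 2i), (1 - 2i).
Count = 3.
By the argument principle, (1/2πi) ∮_{|z|=R} p'(z)/p(z) dz equals exactly this count.

Number of zeros inside |z| < 2.5: 3.


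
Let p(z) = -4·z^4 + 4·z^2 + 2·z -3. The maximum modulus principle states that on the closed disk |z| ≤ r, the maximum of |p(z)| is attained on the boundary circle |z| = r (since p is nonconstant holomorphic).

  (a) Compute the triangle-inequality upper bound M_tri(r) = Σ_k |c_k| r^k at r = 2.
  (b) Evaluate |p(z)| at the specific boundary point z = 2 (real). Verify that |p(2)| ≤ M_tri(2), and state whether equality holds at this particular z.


Coefficients: c_0 = -3, c_1 = 2, c_2 = 4, c_3 = 0, c_4 = -4. Radius r = 2.
Part (a). Triangle bound: M_tri(r) = Σ_k |c_k| r^k
  = |-3|·2^0 + |2|·2^1 + |4|·2^2 + |0|·2^3 + |-4|·2^4
  = 3 + 4 + 16 + 0 + 64 = 87.
This bounds M(r) := max_{|z|=r} |p(z)| from above; equality holds iff all terms c_k z^k can be made to align in phase at a single z on |z|=r.
Part (b). At z = 2 (real, on the circle |z| = r):
  p(2) = (-3)·2^0 + (2)·2^1 + (4)·2^2 + (0)·2^3 + (-4)·2^4 = -47.
  |p(2)| = 47.
Check: |p(2)| = 47 ≤ 87 = M_tri(2). ✓ Equality does not hold at z = 2 (the coefficients have mixed signs, so the terms do not all align in phase there).

M_tri(2) = 87; |p(2)| = 47; equality at z=2: no.


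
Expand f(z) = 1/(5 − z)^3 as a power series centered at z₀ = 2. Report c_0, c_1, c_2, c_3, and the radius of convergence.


Let w = z − z₀, so z = z₀ + w.
Then 5 − z = 5 − (z₀ + w) = (5 − z₀) − w = 3 − w.
f(z) = 1/(3 − w)^3 = (1/(3)^3) · (1 − w/(3))^{−3}.
By the binomial series (1−u)^{−3} = Σ_{n≥0} C(n+2, 2) u^n for |u|<1, with u = w/(3):
  c_n = C(n+2, 2) / (3)^(n+3).
  c_0 = 1/(3)^3 = 1/27.
  c_1 = 3/(3)^4 = 1/27.
  c_2 = 6/(3)^5 = 2/81.
  c_3 = 10/(3)^6 = 10/729.
The series is valid for |w/d| < 1, i.e. |z − z₀| < |d|.
Radius of convergence: R = |5 − z₀| = |3| = 3 (distance from z₀ to the singularity z = 5).

c_0 = 1/27, c_1 = 1/27, c_2 = 2/81, c_3 = 10/729; R = 3.


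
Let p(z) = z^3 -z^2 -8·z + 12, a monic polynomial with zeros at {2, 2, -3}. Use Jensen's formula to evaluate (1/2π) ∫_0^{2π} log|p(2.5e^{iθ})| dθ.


Zeros: -3, 2, 2; r = 2.5.
Inside |z| < r: 2, 2. Outside (|z| ≥ r): -3.
p(0) = 12, so log|p(0)| = log(12) = 2.4849.
Apply Jensen: I(r) = log|p(0)| + Σ_k log(r/|z_k|), summed over zeros inside |z| < r.
  log(r/|z_k|) for z_k = 2: log(2.5/2) = 0.2231
  log(r/|z_k|) for z_k = 2: log(2.5/2) = 0.2231
  Outside zeros (-3) contribute nothing to the Jensen sum.
Sum over inside zeros: 0.4463.
I(r) = log|p(0)| + (inside sum) = 2.4849 + 0.4463 = 2.9312.
Note: since some zeros are outside |z| ≤ r, the simplified n·log(r) form does NOT apply — only the inside zeros contribute.

I(r) ≈ 2.9312.


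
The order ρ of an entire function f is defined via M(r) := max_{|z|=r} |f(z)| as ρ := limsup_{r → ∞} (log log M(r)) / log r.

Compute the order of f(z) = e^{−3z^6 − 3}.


|e^{−3z^6 − 3}| = e^{Re(-3·z^6) + -3} ≤ e^{3|z|^6 + -3} = e^{3r^6 + -3} on |z| = r, so ρ ≤ 6. Choosing z on |z|=r so that -3·z^6 is real positive (always possible by picking arg z appropriately) gives |f(z)| = e^{3r^6 + -3}, matching the bound. The additive constant -3 does not affect log log M(r) ~ 6·log r. Hence ρ = 6.
Therefore ρ = 6.

Order ρ = 6.


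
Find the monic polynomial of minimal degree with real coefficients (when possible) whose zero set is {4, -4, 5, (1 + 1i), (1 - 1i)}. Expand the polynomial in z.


The polynomial is p(z) = ∏_{α ∈ S} (z − α), where S = {4, -4, 5, (1 + 1i), (1 - 1i)}.
Expanding the product yields: p(z) = z^5 -7·z^4 -4·z^3 + 102·z^2 -192·z + 160.
Note conjugate pairs combine to real quadratics: (z − (1+1i))(z − (1−1i)) = z² − 2z + 2.
The resulting polynomial has degree 5 and real coefficients as required.

p(z) = z^5 -7·z^4 -4·z^3 + 102·z^2 -192·z + 160.


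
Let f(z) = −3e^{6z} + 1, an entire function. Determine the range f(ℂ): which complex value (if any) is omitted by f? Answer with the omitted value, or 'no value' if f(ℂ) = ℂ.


Little Picard bounds the complement of f(ℂ) to at most one point.
e^{6z} is never zero on ℂ, so -3·e^{6z} takes every value in ℂ ∖ {0}. Adding 1 shifts the range to ℂ ∖ {1}. Thus f omits exactly the value 1.

Omitted value: 1.


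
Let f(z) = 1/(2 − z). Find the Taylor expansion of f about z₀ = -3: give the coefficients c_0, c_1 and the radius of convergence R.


Let w = z − z₀, so z = z₀ + w.
Then 2 − z = 2 − (z₀ + w) = (2 − z₀) − w = 5 − w.
f(z) = 1/(5 − w) = (1/(5)) · 1/(1 − w/(5)) = Σ_{n≥0} w^n / (5)^(n+1).
So c_n = 1/(5)^(n+1):
  c_0 = 1/(5)^1 = 1/5.
  c_1 = 1/(5)^2 = 1/25.
The series is valid for |w/d| < 1, i.e. |z − z₀| < |d|.
Radius of convergence: R = |2 − z₀| = |5| = 5 (distance from z₀ to the singularity z = 2).

c_0 = 1/5, c_1 = 1/25; R = 5.


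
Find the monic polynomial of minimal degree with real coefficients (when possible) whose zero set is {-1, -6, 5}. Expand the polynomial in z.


The polynomial is p(z) = ∏_{α ∈ S} (z − α), where S = {-1, -6, 5}.
Expanding the product yields: p(z) = z^3 + 2·z^2 -29·z -30.
The resulting polynomial has degree 3 and real coefficients as required.

p(z) = z^3 + 2·z^2 -29·z -30.


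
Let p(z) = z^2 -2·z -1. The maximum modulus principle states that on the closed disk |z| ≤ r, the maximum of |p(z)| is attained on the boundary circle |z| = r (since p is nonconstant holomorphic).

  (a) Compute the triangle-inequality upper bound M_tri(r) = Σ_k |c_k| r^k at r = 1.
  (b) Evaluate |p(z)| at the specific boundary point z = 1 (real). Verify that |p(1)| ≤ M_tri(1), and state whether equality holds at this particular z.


Coefficients: c_0 = -1, c_1 = -2, c_2 = 1. Radius r = 1.
Part (a). Triangle bound: M_tri(r) = Σ_k |c_k| r^k
  = |-1|·1^0 + |-2|·1^1 + |1|·1^2
  = 1 + 2 + 1 = 4.
This bounds M(r) := max_{|z|=r} |p(z)| from above; equality holds iff all terms c_k z^k can be made to align in phase at a single z on |z|=r.
Part (b). At z = 1 (real, on the circle |z| = r):
  p(1) = (-1)·1^0 + (-2)·1^1 + (1)·1^2 = -2.
  |p(1)| = 2.
Check: |p(1)| = 2 ≤ 4 = M_tri(1). ✓ Equality does not hold at z = 1 (the coefficients have mixed signs, so the terms do not all align in phase there).

M_tri(1) = 4; |p(1)| = 2; equality at z=1: no.


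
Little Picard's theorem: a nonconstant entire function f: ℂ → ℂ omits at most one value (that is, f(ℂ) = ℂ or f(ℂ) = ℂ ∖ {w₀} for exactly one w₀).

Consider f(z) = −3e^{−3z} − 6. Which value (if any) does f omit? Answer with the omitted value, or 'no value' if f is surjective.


Little Picard bounds the complement of f(ℂ) to at most one point.
e^{−3z} is never zero on ℂ, so -3·e^{−3z} takes every value in ℂ ∖ {0}. Adding -6 shifts the range to ℂ ∖ {-6}. Thus f omits exactly the value -6.

Omitted value: -6.


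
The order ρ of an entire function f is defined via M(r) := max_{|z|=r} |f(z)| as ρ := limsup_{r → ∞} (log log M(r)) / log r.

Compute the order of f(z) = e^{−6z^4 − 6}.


|e^{−6z^4 − 6}| = e^{Re(-6·z^4) + -6} ≤ e^{6|z|^4 + -6} = e^{6r^4 + -6} on |z| = r, so ρ ≤ 4. Choosing z on |z|=r so that -6·z^4 is real positive (always possible by picking arg z appropriately) gives |f(z)| = e^{6r^4 + -6}, matching the bound. The additive constant -6 does not affect log log M(r) ~ 4·log r. Hence ρ = 4.
Therefore ρ = 4.

Order ρ = 4.


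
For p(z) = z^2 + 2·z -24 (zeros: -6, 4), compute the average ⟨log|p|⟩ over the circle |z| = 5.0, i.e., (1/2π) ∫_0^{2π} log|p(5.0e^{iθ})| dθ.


Zeros: -6, 4; r = 5.0.
Inside |z| < r: 4. Outside (|z| ≥ r): -6.
p(0) = -24, so log|p(0)| = log(24) = 3.1781.
Apply Jensen: I(r) = log|p(0)| + Σ_k log(r/|z_k|), summed over zeros inside |z| < r.
  log(r/|z_k|) for z_k = 4: log(5.0/4) = 0.2231
  Outside zeros (-6) contribute nothing to the Jensen sum.
Sum over inside zeros: 0.2231.
I(r) = log|p(0)| + (inside sum) = 3.1781 + 0.2231 = 3.4012.
Note: since some zeros are outside |z| ≤ r, the simplified n·log(r) form does NOT apply — only the inside zeros contribute.

I(r) ≈ 3.4012.


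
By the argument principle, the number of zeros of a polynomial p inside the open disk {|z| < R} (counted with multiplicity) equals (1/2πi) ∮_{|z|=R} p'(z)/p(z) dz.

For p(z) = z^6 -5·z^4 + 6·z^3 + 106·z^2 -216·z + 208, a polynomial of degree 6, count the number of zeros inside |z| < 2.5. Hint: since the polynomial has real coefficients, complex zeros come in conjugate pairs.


The zeros of p are: (2 + 2i), (2 - 2i), (1 + 1i), (1 - 1i), (-3 + 2i), (-3 - 2i).
Their magnitudes are: 2.828, 2.828, 1.414, 1.414, 3.606, 3.606.
Zeros with |z| < R = 2.5: (1 + 1i), (1 - 1i).
Count = 2.
By the argument principle, (1/2πi) ∮_{|z|=R} p'(z)/p(z) dz equals exactly this count.

Number of zeros inside |z| < 2.5: 2.


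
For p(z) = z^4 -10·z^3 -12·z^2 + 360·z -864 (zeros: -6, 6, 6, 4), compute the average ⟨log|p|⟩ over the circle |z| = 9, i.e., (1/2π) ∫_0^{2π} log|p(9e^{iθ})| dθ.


Zeros: -6, 4, 6, 6; r = 9.
Inside |z| < r: -6, 4, 6, 6. Outside (|z| ≥ r): ∅.
p(0) = -864, so log|p(0)| = log(864) = 6.7616.
Apply Jensen: I(r) = log|p(0)| + Σ_k log(r/|z_k|), summed over zeros inside |z| < r.
  log(r/|z_k|) for z_k = -6: log(9/6) = 0.4055
  log(r/|z_k|) for z_k = 6: log(9/6) = 0.4055
  log(r/|z_k|) for z_k = 6: log(9/6) = 0.4055
  log(r/|z_k|) for z_k = 4: log(9/4) = 0.8109
Sum over inside zeros: 2.0273.
I(r) = log|p(0)| + (inside sum) = 6.7616 + 2.0273 = 8.7889.
Closed form (all zeros inside, monic): I(r) = n·log(r) = 4·log(9) = 8.7889. ✓

I(r) ≈ 8.7889.


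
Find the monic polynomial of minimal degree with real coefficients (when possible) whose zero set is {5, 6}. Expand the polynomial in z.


The polynomial is p(z) = ∏_{α ∈ S} (z − α), where S = {5, 6}.
Expanding the product yields: p(z) = z^2 -11·z + 30.
The resulting polynomial has degree 2 and real coefficients as required.

p(z) = z^2 -11·z + 30.


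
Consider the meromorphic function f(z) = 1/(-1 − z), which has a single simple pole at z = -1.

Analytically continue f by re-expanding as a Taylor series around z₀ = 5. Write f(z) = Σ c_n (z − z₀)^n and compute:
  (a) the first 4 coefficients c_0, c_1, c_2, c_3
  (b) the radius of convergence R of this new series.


Let w = z − z₀, so z = z₀ + w.
Then -1 − z = -1 − (z₀ + w) = (-1 − z₀) − w = -6 − w.
f(z) = 1/(-6 − w) = (1/(-6)) · 1/(1 − w/(-6)) = Σ_{n≥0} w^n / (-6)^(n+1).
So c_n = 1/(-6)^(n+1):
  c_0 = 1/(-6)^1 = -1/6.
  c_1 = 1/(-6)^2 = 1/36.
  c_2 = 1/(-6)^3 = -1/216.
  c_3 = 1/(-6)^4 = 1/1296.
The series is valid for |w/d| < 1, i.e. |z − z₀| < |d|.
Radius of convergence: R = |-1 − z₀| = |-6| = 6 (distance from z₀ to the singularity z = -1).

c_0 = -1/6, c_1 = 1/36, c_2 = -1/216, c_3 = 1/1296; R = 6.


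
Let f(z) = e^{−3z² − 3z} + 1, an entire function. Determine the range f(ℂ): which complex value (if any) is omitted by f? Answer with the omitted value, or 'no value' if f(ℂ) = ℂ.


Little Picard bounds the complement of f(ℂ) to at most one point.
The exponent g(z) = −3z² − 3z is a nonconstant polynomial, hence surjective onto ℂ. So e^{g(z)} takes every value in {e^w : w ∈ ℂ} = ℂ ∖ {0}. Adding 1 shifts the range to ℂ ∖ {1}. f omits exactly 1.

Omitted value: 1.


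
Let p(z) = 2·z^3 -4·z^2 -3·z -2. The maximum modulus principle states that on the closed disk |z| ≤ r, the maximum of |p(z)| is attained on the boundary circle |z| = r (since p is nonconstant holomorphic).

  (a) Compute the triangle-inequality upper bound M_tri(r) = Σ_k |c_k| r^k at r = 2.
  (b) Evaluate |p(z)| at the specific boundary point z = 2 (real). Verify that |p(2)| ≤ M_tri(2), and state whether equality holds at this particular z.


Coefficients: c_0 = -2, c_1 = -3, c_2 = -4, c_3 = 2. Radius r = 2.
Part (a). Triangle bound: M_tri(r) = Σ_k |c_k| r^k
  = |-2|·2^0 + |-3|·2^1 + |-4|·2^2 + |2|·2^3
  = 2 + 6 + 16 + 16 = 40.
This bounds M(r) := max_{|z|=r} |p(z)| from above; equality holds iff all terms c_k z^k can be made to align in phase at a single z on |z|=r.
Part (b). At z = 2 (real, on the circle |z| = r):
  p(2) = (-2)·2^0 + (-3)·2^1 + (-4)·2^2 + (2)·2^3 = -8.
  |p(2)| = 8.
Check: |p(2)| = 8 ≤ 40 = M_tri(2). ✓ Equality does not hold at z = 2 (the coefficients have mixed signs, so the terms do not all align in phase there).

M_tri(2) = 40; |p(2)| = 8; equality at z=2: no.


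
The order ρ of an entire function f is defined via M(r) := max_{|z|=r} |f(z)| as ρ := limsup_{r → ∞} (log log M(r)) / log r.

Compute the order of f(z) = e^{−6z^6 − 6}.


|e^{−6z^6 − 6}| = e^{Re(-6·z^6) + -6} ≤ e^{6|z|^6 + -6} = e^{6r^6 + -6} on |z| = r, so ρ ≤ 6. Choosing z on |z|=r so that -6·z^6 is real positive (always possible by picking arg z appropriately) gives |f(z)| = e^{6r^6 + -6}, matching the bound. The additive constant -6 does not affect log log M(r) ~ 6·log r. Hence ρ = 6.
Therefore ρ = 6.

Order ρ = 6.


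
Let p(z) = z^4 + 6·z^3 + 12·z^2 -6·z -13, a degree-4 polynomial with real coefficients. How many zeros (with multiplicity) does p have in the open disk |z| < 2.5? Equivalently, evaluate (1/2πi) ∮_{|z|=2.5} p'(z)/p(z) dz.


The zeros of p are: 1, -1, (-3 + 2i), (-3 - 2i).
Their magnitudes are: 1, 1, 3.606, 3.606.
Zeros with |z| < R = 2.5: 1, -1.
Count = 2.
By the argument principle, (1/2πi) ∮_{|z|=R} p'(z)/p(z) dz equals exactly this count.

Number of zeros inside |z| < 2.5: 2.


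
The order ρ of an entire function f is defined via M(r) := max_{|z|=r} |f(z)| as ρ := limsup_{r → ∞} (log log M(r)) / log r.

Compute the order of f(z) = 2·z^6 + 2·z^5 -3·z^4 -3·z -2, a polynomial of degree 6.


|f(z)| ≤ Σ|c_k|·r^k = O(r^6) as r → ∞. Polynomial growth is O(e^{r^ε}) for every ε > 0 (since r^6/e^{r^ε} → 0), so ρ ≤ ε for all ε > 0, i.e. ρ = 0. Every nonconstant polynomial has order 0.
Therefore ρ = 0.

Order ρ = 0.


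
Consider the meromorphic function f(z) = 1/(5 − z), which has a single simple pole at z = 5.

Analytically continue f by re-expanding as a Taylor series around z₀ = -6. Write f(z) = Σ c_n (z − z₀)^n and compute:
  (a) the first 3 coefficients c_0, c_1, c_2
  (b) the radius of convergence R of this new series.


Let w = z − z₀, so z = z₀ + w.
Then 5 − z = 5 − (z₀ + w) = (5 − z₀) − w = 11 − w.
f(z) = 1/(11 − w) = (1/(11)) · 1/(1 − w/(11)) = Σ_{n≥0} w^n / (11)^(n+1).
So c_n = 1/(11)^(n+1):
  c_0 = 1/(11)^1 = 1/11.
  c_1 = 1/(11)^2 = 1/121.
  c_2 = 1/(11)^3 = 1/1331.
The series is valid for |w/d| < 1, i.e. |z − z₀| < |d|.
Radius of convergence: R = |5 − z₀| = |11| = 11 (distance from z₀ to the singularity z = 5).

c_0 = 1/11, c_1 = 1/121, c_2 = 1/1331; R = 11.


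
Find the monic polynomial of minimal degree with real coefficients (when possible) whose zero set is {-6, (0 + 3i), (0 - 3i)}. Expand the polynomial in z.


The polynomial is p(z) = ∏_{α ∈ S} (z − α), where S = {-6, (0 + 3i), (0 - 3i)}.
Expanding the product yields: p(z) = z^3 + 6·z^2 + 9·z + 54.
Note conjugate pairs combine to real quadratics: (z − (0+3i))(z − (0−3i)) = z² + 9.
The resulting polynomial has degree 3 and real coefficients as required.

p(z) = z^3 + 6·z^2 + 9·z + 54.


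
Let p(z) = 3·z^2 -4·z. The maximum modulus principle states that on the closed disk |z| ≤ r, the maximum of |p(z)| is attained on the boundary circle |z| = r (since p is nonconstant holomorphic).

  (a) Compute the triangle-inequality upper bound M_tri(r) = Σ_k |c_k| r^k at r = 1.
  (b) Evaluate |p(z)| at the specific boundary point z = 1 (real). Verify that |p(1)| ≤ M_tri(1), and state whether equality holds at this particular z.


Coefficients: c_0 = 0, c_1 = -4, c_2 = 3. Radius r = 1.
Part (a). Triangle bound: M_tri(r) = Σ_k |c_k| r^k
  = |0|·1^0 + |-4|·1^1 + |3|·1^2
  = 0 + 4 + 3 = 7.
This bounds M(r) := max_{|z|=r} |p(z)| from above; equality holds iff all terms c_k z^k can be made to align in phase at a single z on |z|=r.
Part (b). At z = 1 (real, on the circle |z| = r):
  p(1) = (0)·1^0 + (-4)·1^1 + (3)·1^2 = -1.
  |p(1)| = 1.
Check: |p(1)| = 1 ≤ 7 = M_tri(1). ✓ Equality does not hold at z = 1 (the coefficients have mixed signs, so the terms do not all align in phase there).

M_tri(1) = 7; |p(1)| = 1; equality at z=1: no.


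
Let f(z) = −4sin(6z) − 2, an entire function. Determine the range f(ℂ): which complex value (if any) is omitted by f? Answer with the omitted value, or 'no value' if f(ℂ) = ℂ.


Little Picard bounds the complement of f(ℂ) to at most one point.
sin is entire and surjective onto ℂ: for every w ∈ ℂ, sin(ζ) = w has a solution ζ ∈ ℂ (e.g., via the complex inverse arcsin). With ζ = 6z this gives z = ζ/(6). Then -4·sin(6z) takes every value in -4·ℂ = ℂ, and adding -2 is a bijection of ℂ. So f is surjective and omits no value. (Note: only on the real line is sin bounded by [−1, 1].)

Omitted value: no value.


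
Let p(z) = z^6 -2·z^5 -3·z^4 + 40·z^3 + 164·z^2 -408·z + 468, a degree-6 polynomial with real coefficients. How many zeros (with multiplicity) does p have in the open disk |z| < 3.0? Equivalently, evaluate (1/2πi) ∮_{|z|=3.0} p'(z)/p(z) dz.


The zeros of p are: (1 + 1i), (1 - 1i), (-3 + 2i), (-3 - 2i), (3 + 3i), (3 - 3i).
Their magnitudes are: 1.414, 1.414, 3.606, 3.606, 4.243, 4.243.
Zeros with |z| < R = 3.0: (1 + 1i), (1 - 1i).
Count = 2.
By the argument principle, (1/2πi) ∮_{|z|=R} p'(z)/p(z) dz equals exactly this count.

Number of zeros inside |z| < 3.0: 2.


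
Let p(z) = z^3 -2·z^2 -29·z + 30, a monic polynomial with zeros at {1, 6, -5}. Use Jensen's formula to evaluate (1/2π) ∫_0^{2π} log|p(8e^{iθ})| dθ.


Zeros: -5, 1, 6; r = 8.
Inside |z| < r: -5, 1, 6. Outside (|z| ≥ r): ∅.
p(0) = 30, so log|p(0)| = log(30) = 3.4012.
Apply Jensen: I(r) = log|p(0)| + Σ_k log(r/|z_k|), summed over zeros inside |z| < r.
  log(r/|z_k|) for z_k = 1: log(8/1) = 2.0794
  log(r/|z_k|) for z_k = 6: log(8/6) = 0.2877
  log(r/|z_k|) for z_k = -5: log(8/5) = 0.4700
Sum over inside zeros: 2.8371.
I(r) = log|p(0)| + (inside sum) = 3.4012 + 2.8371 = 6.2383.
Closed form (all zeros inside, monic): I(r) = n·log(r) = 3·log(8) = 6.2383. ✓

I(r) ≈ 6.2383.


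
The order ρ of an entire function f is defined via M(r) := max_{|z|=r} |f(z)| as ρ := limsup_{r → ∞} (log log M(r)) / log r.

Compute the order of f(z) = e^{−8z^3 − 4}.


|e^{−8z^3 − 4}| = e^{Re(-8·z^3) + -4} ≤ e^{8|z|^3 + -4} = e^{8r^3 + -4} on |z| = r, so ρ ≤ 3. Choosing z on |z|=r so that -8·z^3 is real positive (always possible by picking arg z appropriately) gives |f(z)| = e^{8r^3 + -4}, matching the bound. The additive constant -4 does not affect log log M(r) ~ 3·log r. Hence ρ = 3.
Therefore ρ = 3.

Order ρ = 3.


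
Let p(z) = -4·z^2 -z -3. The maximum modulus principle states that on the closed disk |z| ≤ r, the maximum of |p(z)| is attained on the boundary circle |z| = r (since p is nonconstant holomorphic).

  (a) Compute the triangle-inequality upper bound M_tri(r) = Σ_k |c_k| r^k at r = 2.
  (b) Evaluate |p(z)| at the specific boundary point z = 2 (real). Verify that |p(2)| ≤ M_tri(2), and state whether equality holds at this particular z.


Coefficients: c_0 = -3, c_1 = -1, c_2 = -4. Radius r = 2.
Part (a). Triangle bound: M_tri(r) = Σ_k |c_k| r^k
  = |-3|·2^0 + |-1|·2^1 + |-4|·2^2
  = 3 + 2 + 16 = 21.
This bounds M(r) := max_{|z|=r} |p(z)| from above; equality holds iff all terms c_k z^k can be made to align in phase at a single z on |z|=r.
Part (b). At z = 2 (real, on the circle |z| = r):
  p(2) = (-3)·2^0 + (-1)·2^1 + (-4)·2^2 = -21.
  |p(2)| = 21.
Since all nonzero coefficients share the same sign, |p(2)| = 21 = M_tri(2); the triangle bound is attained at z = 2, so in fact M(r) = 21.

M_tri(2) = 21; |p(2)| = 21; equality at z=2: yes.


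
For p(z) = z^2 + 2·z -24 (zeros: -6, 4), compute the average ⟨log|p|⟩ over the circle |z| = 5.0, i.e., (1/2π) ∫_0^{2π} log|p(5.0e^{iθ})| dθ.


Zeros: -6, 4; r = 5.0.
Inside |z| < r: 4. Outside (|z| ≥ r): -6.
p(0) = -24, so log|p(0)| = log(24) = 3.1781.
Apply Jensen: I(r) = log|p(0)| + Σ_k log(r/|z_k|), summed over zeros inside |z| < r.
  log(r/|z_k|) for z_k = 4: log(5.0/4) = 0.2231
  Outside zeros (-6) contribute nothing to the Jensen sum.
Sum over inside zeros: 0.2231.
I(r) = log|p(0)| + (inside sum) = 3.1781 + 0.2231 = 3.4012.
Note: since some zeros are outside |z| ≤ r, the simplified n·log(r) form does NOT apply — only the inside zeros contribute.

I(r) ≈ 3.4012.


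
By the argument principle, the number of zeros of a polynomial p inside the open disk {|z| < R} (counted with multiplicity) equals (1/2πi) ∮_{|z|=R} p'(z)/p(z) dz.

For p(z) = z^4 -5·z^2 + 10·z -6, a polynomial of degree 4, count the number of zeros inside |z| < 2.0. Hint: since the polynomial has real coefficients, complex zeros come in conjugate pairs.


The zeros of p are: 1, -3, (1 + 1i), (1 - 1i).
Their magnitudes are: 1, 3, 1.414, 1.414.
Zeros with |z| < R = 2.0: 1, (1 + 1i), (1 - 1i).
Count = 3.
By the argument principle, (1/2πi) ∮_{|z|=R} p'(z)/p(z) dz equals exactly this count.

Number of zeros inside |z| < 2.0: 3.


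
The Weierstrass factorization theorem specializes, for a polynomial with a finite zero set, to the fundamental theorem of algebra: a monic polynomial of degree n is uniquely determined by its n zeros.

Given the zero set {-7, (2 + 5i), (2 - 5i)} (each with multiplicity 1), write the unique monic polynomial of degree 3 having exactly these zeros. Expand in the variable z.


The polynomial is p(z) = ∏_{α ∈ S} (z − α), where S = {-7, (2 + 5i), (2 - 5i)}.
Expanding the product yields: p(z) = z^3 + 3·z^2 + z + 203.
Note conjugate pairs combine to real quadratics: (z − (2+5i))(z − (2−5i)) = z² − 4z + 29.
The resulting polynomial has degree 3 and real coefficients as required.

p(z) = z^3 + 3·z^2 + z + 203.


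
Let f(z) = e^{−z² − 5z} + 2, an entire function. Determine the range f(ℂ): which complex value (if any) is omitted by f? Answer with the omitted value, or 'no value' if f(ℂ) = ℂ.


Little Picard bounds the complement of f(ℂ) to at most one point.
The exponent g(z) = −z² − 5z is a nonconstant polynomial, hence surjective onto ℂ. So e^{g(z)} takes every value in {e^w : w ∈ ℂ} = ℂ ∖ {0}. Adding 2 shifts the range to ℂ ∖ {2}. f omits exactly 2.

Omitted value: 2.


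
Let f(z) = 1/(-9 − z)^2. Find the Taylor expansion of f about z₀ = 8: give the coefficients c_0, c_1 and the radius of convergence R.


Let w = z − z₀, so z = z₀ + w.
Then -9 − z = -9 − (z₀ + w) = (-9 − z₀) − w = -17 − w.
f(z) = 1/(-17 − w)^2 = (1/(-17)^2) · (1 − w/(-17))^{−2}.
By the binomial series (1−u)^{−2} = Σ_{n≥0} C(n+1, 1) u^n for |u|<1, with u = w/(-17):
  c_n = C(n+1, 1) / (-17)^(n+2).
  c_0 = 1/(-17)^2 = 1/289.
  c_1 = 2/(-17)^3 = -2/4913.
The series is valid for |w/d| < 1, i.e. |z − z₀| < |d|.
Radius of convergence: R = |-9 − z₀| = |-17| = 17 (distance from z₀ to the singularity z = -9).

c_0 = 1/289, c_1 = -2/4913; R = 17.


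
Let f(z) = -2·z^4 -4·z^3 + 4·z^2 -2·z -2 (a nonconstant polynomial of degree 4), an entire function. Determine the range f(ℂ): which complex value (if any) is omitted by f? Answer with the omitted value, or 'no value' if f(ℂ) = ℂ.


Little Picard bounds the complement of f(ℂ) to at most one point.
For every w ∈ ℂ, the equation p(z) − w = 0 is a nonconstant polynomial in z and hence has at least one root by the fundamental theorem of algebra. So p is surjective onto ℂ, omitting no value.

Omitted value: no value.


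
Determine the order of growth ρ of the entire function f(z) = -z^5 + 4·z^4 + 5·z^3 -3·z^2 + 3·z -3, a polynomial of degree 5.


|f(z)| ≤ Σ|c_k|·r^k = O(r^5) as r → ∞. Polynomial growth is O(e^{r^ε}) for every ε > 0 (since r^5/e^{r^ε} → 0), so ρ ≤ ε for all ε > 0, i.e. ρ = 0. Every nonconstant polynomial has order 0.
Therefore ρ = 0.

Order ρ = 0.


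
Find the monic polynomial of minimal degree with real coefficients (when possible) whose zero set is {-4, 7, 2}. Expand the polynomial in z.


The polynomial is p(z) = ∏_{α ∈ S} (z − α), where S = {-4, 7, 2}.
Expanding the product yields: p(z) = z^3 -5·z^2 -22·z + 56.
The resulting polynomial has degree 3 and real coefficients as required.

p(z) = z^3 -5·z^2 -22·z + 56.


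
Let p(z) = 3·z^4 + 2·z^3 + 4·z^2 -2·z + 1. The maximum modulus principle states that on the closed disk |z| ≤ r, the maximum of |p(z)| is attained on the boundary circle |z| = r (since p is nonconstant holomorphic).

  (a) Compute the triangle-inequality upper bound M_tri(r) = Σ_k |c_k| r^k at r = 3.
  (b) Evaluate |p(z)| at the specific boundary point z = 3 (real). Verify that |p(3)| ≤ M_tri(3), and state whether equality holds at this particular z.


Coefficients: c_0 = 1, c_1 = -2, c_2 = 4, c_3 = 2, c_4 = 3. Radius r = 3.
Part (a). Triangle bound: M_tri(r) = Σ_k |c_k| r^k
  = |1|·3^0 + |-2|·3^1 + |4|·3^2 + |2|·3^3 + |3|·3^4
  = 1 + 6 + 36 + 54 + 243 = 340.
This bounds M(r) := max_{|z|=r} |p(z)| from above; equality holds iff all terms c_k z^k can be made to align in phase at a single z on |z|=r.
Part (b). At z = 3 (real, on the circle |z| = r):
  p(3) = (1)·3^0 + (-2)·3^1 + (4)·3^2 + (2)·3^3 + (3)·3^4 = 328.
  |p(3)| = 328.
Check: |p(3)| = 328 ≤ 340 = M_tri(3). ✓ Equality does not hold at z = 3 (the coefficients have mixed signs, so the terms do not all align in phase there).

M_tri(3) = 340; |p(3)| = 328; equality at z=3: no.


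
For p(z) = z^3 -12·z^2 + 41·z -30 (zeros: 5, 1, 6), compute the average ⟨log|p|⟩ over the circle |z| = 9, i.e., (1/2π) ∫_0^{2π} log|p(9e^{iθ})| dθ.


Zeros: 1, 5, 6; r = 9.
Inside |z| < r: 1, 5, 6. Outside (|z| ≥ r): ∅.
p(0) = -30, so log|p(0)| = log(30) = 3.4012.
Apply Jensen: I(r) = log|p(0)| + Σ_k log(r/|z_k|), summed over zeros inside |z| < r.
  log(r/|z_k|) for z_k = 5: log(9/5) = 0.5878
  log(r/|z_k|) for z_k = 1: log(9/1) = 2.1972
  log(r/|z_k|) for z_k = 6: log(9/6) = 0.4055
Sum over inside zeros: 3.1905.
I(r) = log|p(0)| + (inside sum) = 3.4012 + 3.1905 = 6.5917.
Closed form (all zeros inside, monic): I(r) = n·log(r) = 3·log(9) = 6.5917. ✓

I(r) ≈ 6.5917.


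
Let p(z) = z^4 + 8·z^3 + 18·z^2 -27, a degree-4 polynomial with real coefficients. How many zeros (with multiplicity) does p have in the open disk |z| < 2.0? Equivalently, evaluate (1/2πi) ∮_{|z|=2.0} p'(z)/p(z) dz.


The zeros of p are: -3, -3, 1, -3.
Their magnitudes are: 3, 3, 1, 3.
Zeros with |z| < R = 2.0: 1.
Count = 1.
By the argument principle, (1/2πi) ∮_{|z|=R} p'(z)/p(z) dz equals exactly this count.

Number of zeros inside |z| < 2.0: 1.


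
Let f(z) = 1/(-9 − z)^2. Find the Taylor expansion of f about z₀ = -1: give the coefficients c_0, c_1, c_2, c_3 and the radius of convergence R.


Let w = z − z₀, so z = z₀ + w.
Then -9 − z = -9 − (z₀ + w) = (-9 − z₀) − w = -8 − w.
f(z) = 1/(-8 − w)^2 = (1/(-8)^2) · (1 − w/(-8))^{−2}.
By the binomial series (1−u)^{−2} = Σ_{n≥0} C(n+1, 1) u^n for |u|<1, with u = w/(-8):
  c_n = C(n+1, 1) / (-8)^(n+2).
  c_0 = 1/(-8)^2 = 1/64.
  c_1 = 2/(-8)^3 = -1/256.
  c_2 = 3/(-8)^4 = 3/4096.
  c_3 = 4/(-8)^5 = -1/8192.
The series is valid for |w/d| < 1, i.e. |z − z₀| < |d|.
Radius of convergence: R = |-9 − z₀| = |-8| = 8 (distance from z₀ to the singularity z = -9).

c_0 = 1/64, c_1 = -1/256, c_2 = 3/4096, c_3 = -1/8192; R = 8.


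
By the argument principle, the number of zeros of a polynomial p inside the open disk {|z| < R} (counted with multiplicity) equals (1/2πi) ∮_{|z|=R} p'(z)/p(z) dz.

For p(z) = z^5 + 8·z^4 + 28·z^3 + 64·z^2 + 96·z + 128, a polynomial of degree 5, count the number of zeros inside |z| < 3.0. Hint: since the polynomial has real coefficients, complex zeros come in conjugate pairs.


The zeros of p are: -4, (-2 + 2i), (-2 - 2i), (0 + 2i), (0 - 2i).
Their magnitudes are: 4, 2.828, 2.828, 2, 2.
Zeros with |z| < R = 3.0: (-2 + 2i), (-2 - 2i), (0 + 2i), (0 - 2i).
Count = 4.
By the argument principle, (1/2πi) ∮_{|z|=R} p'(z)/p(z) dz equals exactly this count.

Number of zeros inside |z| < 3.0: 4.


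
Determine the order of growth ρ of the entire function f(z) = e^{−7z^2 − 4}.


|e^{−7z^2 − 4}| = e^{Re(-7·z^2) + -4} ≤ e^{7|z|^2 + -4} = e^{7r^2 + -4} on |z| = r, so ρ ≤ 2. Choosing z on |z|=r so that -7·z^2 is real positive (always possible by picking arg z appropriately) gives |f(z)| = e^{7r^2 + -4}, matching the bound. The additive constant -4 does not affect log log M(r) ~ 2·log r. Hence ρ = 2.
Therefore ρ = 2.

Order ρ = 2.


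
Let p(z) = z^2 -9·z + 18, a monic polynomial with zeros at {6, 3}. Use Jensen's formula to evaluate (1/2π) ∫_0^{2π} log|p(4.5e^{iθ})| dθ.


Zeros: 3, 6; r = 4.5.
Inside |z| < r: 3. Outside (|z| ≥ r): 6.
p(0) = 18, so log|p(0)| = log(18) = 2.8904.
Apply Jensen: I(r) = log|p(0)| + Σ_k log(r/|z_k|), summed over zeros inside |z| < r.
  log(r/|z_k|) for z_k = 3: log(4.5/3) = 0.4055
  Outside zeros (6) contribute nothing to the Jensen sum.
Sum over inside zeros: 0.4055.
I(r) = log|p(0)| + (inside sum) = 2.8904 + 0.4055 = 3.2958.
Note: since some zeros are outside |z| ≤ r, the simplified n·log(r) form does NOT apply — only the inside zeros contribute.

I(r) ≈ 3.2958.


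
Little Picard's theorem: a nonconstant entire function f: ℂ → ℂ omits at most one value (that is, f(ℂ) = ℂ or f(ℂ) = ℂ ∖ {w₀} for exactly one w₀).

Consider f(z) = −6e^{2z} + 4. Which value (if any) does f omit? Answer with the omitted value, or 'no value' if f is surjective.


Little Picard bounds the complement of f(ℂ) to at most one point.
e^{2z} is never zero on ℂ, so -6·e^{2z} takes every value in ℂ ∖ {0}. Adding 4 shifts the range to ℂ ∖ {4}. Thus f omits exactly the value 4.

Omitted value: 4.


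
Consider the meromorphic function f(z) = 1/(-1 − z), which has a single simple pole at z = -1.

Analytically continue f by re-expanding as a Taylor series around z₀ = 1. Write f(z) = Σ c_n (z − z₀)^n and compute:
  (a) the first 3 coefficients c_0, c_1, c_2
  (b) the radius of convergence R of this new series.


Let w = z − z₀, so z = z₀ + w.
Then -1 − z = -1 − (z₀ + w) = (-1 − z₀) − w = -2 − w.
f(z) = 1/(-2 − w) = (1/(-2)) · 1/(1 − w/(-2)) = Σ_{n≥0} w^n / (-2)^(n+1).
So c_n = 1/(-2)^(n+1):
  c_0 = 1/(-2)^1 = -1/2.
  c_1 = 1/(-2)^2 = 1/4.
  c_2 = 1/(-2)^3 = -1/8.
The series is valid for |w/d| < 1, i.e. |z − z₀| < |d|.
Radius of convergence: R = |-1 − z₀| = |-2| = 2 (distance from z₀ to the singularity z = -1).

c_0 = -1/2, c_1 = 1/4, c_2 = -1/8; R = 2.


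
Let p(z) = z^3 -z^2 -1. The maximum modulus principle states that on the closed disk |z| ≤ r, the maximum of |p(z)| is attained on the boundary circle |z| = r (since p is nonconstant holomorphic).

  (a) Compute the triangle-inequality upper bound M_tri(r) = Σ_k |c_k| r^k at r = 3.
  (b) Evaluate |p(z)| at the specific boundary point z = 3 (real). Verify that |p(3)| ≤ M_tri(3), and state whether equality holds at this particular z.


Coefficients: c_0 = -1, c_1 = 0, c_2 = -1, c_3 = 1. Radius r = 3.
Part (a). Triangle bound: M_tri(r) = Σ_k |c_k| r^k
  = |-1|·3^0 + |0|·3^1 + |-1|·3^2 + |1|·3^3
  = 1 + 0 + 9 + 27 = 37.
This bounds M(r) := max_{|z|=r} |p(z)| from above; equality holds iff all terms c_k z^k can be made to align in phase at a single z on |z|=r.
Part (b). At z = 3 (real, on the circle |z| = r):
  p(3) = (-1)·3^0 + (0)·3^1 + (-1)·3^2 + (1)·3^3 = 17.
  |p(3)| = 17.
Check: |p(3)| = 17 ≤ 37 = M_tri(3). ✓ Equality does not hold at z = 3 (the coefficients have mixed signs, so the terms do not all align in phase there).

M_tri(3) = 37; |p(3)| = 17; equality at z=3: no.


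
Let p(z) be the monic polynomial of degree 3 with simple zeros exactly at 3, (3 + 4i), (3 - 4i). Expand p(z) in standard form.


The polynomial is p(z) = ∏_{α ∈ S} (z − α), where S = {3, (3 + 4i), (3 - 4i)}.
Expanding the product yields: p(z) = z^3 -9·z^2 + 43·z -75.
Note conjugate pairs combine to real quadratics: (z − (3+4i))(z − (3−4i)) = z² − 6z + 25.
The resulting polynomial has degree 3 and real coefficients as required.

p(z) = z^3 -9·z^2 + 43·z -75.


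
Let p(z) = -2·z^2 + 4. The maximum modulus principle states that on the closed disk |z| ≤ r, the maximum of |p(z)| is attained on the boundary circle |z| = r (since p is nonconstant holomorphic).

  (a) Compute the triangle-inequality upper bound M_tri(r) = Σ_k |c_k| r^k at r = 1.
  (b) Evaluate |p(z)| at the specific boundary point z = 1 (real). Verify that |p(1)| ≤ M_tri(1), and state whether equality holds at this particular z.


Coefficients: c_0 = 4, c_1 = 0, c_2 = -2. Radius r = 1.
Part (a). Triangle bound: M_tri(r) = Σ_k |c_k| r^k
  = |4|·1^0 + |0|·1^1 + |-2|·1^2
  = 4 + 0 + 2 = 6.
This bounds M(r) := max_{|z|=r} |p(z)| from above; equality holds iff all terms c_k z^k can be made to align in phase at a single z on |z|=r.
Part (b). At z = 1 (real, on the circle |z| = r):
  p(1) = (4)·1^0 + (0)·1^1 + (-2)·1^2 = 2.
  |p(1)| = 2.
Check: |p(1)| = 2 ≤ 6 = M_tri(1). ✓ Equality does not hold at z = 1 (the coefficients have mixed signs, so the terms do not all align in phase there).

M_tri(1) = 6; |p(1)| = 2; equality at z=1: no.


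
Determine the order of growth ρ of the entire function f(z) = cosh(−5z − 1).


cosh(w) is a linear combination of e^{iw} and e^{−iw} (or e^w, e^{−w} in the hyperbolic case), so |cosh(w)| ≤ e^{|w|}. With w = −5z − 1, |w| ≤ 5|z| + 1 = 5r + 1 on |z| = r, giving M(r) ≤ e^{5r + 1}, so ρ ≤ 1. On a suitable ray (z = it for sin/cos; z = t for sinh/cosh, t real → ∞), |cosh(−5z − 1)| grows like e^{5|t|}/2, so ρ ≥ 1. Hence ρ = 1.
Therefore ρ = 1.

Order ρ = 1.


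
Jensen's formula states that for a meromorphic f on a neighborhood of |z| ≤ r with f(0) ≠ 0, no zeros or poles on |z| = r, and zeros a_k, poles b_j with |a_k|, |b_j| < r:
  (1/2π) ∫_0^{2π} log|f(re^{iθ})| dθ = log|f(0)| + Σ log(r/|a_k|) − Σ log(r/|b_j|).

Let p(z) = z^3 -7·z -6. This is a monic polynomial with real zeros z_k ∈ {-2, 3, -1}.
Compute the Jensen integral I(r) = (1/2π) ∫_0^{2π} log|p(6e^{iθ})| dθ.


Zeros: -2, -1, 3; r = 6.
Inside |z| < r: -2, -1, 3. Outside (|z| ≥ r): ∅.
p(0) = -6, so log|p(0)| = log(6) = 1.7918.
Apply Jensen: I(r) = log|p(0)| + Σ_k log(r/|z_k|), summed over zeros inside |z| < r.
  log(r/|z_k|) for z_k = -2: log(6/2) = 1.0986
  log(r/|z_k|) for z_k = 3: log(6/3) = 0.6931
  log(r/|z_k|) for z_k = -1: log(6/1) = 1.7918
Sum over inside zeros: 3.5835.
I(r) = log|p(0)| + (inside sum) = 1.7918 + 3.5835 = 5.3753.
Closed form (all zeros inside, monic): I(r) = n·log(r) = 3·log(6) = 5.3753. ✓

I(r) ≈ 5.3753.
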